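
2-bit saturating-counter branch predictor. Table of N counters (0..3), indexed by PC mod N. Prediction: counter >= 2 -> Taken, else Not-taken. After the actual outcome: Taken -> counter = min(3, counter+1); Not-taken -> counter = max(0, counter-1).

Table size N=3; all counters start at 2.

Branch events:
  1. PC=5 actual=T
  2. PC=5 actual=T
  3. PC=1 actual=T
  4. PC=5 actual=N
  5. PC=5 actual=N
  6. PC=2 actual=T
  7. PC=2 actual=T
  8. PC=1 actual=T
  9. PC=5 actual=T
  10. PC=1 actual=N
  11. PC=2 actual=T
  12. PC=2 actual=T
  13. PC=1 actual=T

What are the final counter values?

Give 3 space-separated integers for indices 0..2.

Ev 1: PC=5 idx=2 pred=T actual=T -> ctr[2]=3
Ev 2: PC=5 idx=2 pred=T actual=T -> ctr[2]=3
Ev 3: PC=1 idx=1 pred=T actual=T -> ctr[1]=3
Ev 4: PC=5 idx=2 pred=T actual=N -> ctr[2]=2
Ev 5: PC=5 idx=2 pred=T actual=N -> ctr[2]=1
Ev 6: PC=2 idx=2 pred=N actual=T -> ctr[2]=2
Ev 7: PC=2 idx=2 pred=T actual=T -> ctr[2]=3
Ev 8: PC=1 idx=1 pred=T actual=T -> ctr[1]=3
Ev 9: PC=5 idx=2 pred=T actual=T -> ctr[2]=3
Ev 10: PC=1 idx=1 pred=T actual=N -> ctr[1]=2
Ev 11: PC=2 idx=2 pred=T actual=T -> ctr[2]=3
Ev 12: PC=2 idx=2 pred=T actual=T -> ctr[2]=3
Ev 13: PC=1 idx=1 pred=T actual=T -> ctr[1]=3

Answer: 2 3 3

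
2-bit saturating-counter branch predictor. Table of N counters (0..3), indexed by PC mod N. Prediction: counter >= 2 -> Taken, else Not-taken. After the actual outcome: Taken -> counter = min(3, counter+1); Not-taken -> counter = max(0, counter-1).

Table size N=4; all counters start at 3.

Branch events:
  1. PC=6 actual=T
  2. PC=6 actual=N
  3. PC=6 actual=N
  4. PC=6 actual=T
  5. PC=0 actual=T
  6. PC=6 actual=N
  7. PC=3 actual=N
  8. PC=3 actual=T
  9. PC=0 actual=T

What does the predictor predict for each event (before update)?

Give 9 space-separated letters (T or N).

Answer: T T T N T T T T T

Derivation:
Ev 1: PC=6 idx=2 pred=T actual=T -> ctr[2]=3
Ev 2: PC=6 idx=2 pred=T actual=N -> ctr[2]=2
Ev 3: PC=6 idx=2 pred=T actual=N -> ctr[2]=1
Ev 4: PC=6 idx=2 pred=N actual=T -> ctr[2]=2
Ev 5: PC=0 idx=0 pred=T actual=T -> ctr[0]=3
Ev 6: PC=6 idx=2 pred=T actual=N -> ctr[2]=1
Ev 7: PC=3 idx=3 pred=T actual=N -> ctr[3]=2
Ev 8: PC=3 idx=3 pred=T actual=T -> ctr[3]=3
Ev 9: PC=0 idx=0 pred=T actual=T -> ctr[0]=3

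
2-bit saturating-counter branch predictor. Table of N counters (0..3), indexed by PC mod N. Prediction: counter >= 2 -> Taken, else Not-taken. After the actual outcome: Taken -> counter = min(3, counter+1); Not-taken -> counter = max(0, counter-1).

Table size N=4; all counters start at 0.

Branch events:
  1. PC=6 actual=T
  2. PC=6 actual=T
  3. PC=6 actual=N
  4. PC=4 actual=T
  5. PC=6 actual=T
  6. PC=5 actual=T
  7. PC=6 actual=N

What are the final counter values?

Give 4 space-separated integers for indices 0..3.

Answer: 1 1 1 0

Derivation:
Ev 1: PC=6 idx=2 pred=N actual=T -> ctr[2]=1
Ev 2: PC=6 idx=2 pred=N actual=T -> ctr[2]=2
Ev 3: PC=6 idx=2 pred=T actual=N -> ctr[2]=1
Ev 4: PC=4 idx=0 pred=N actual=T -> ctr[0]=1
Ev 5: PC=6 idx=2 pred=N actual=T -> ctr[2]=2
Ev 6: PC=5 idx=1 pred=N actual=T -> ctr[1]=1
Ev 7: PC=6 idx=2 pred=T actual=N -> ctr[2]=1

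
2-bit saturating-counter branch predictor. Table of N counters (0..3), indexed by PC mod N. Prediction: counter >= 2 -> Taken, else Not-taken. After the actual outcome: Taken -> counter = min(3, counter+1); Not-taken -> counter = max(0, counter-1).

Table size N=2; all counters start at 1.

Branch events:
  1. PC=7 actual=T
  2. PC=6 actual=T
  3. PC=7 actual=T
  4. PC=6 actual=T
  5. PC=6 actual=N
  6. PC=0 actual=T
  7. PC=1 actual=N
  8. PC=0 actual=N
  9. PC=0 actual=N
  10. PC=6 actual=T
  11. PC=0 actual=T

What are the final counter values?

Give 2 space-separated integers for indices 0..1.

Ev 1: PC=7 idx=1 pred=N actual=T -> ctr[1]=2
Ev 2: PC=6 idx=0 pred=N actual=T -> ctr[0]=2
Ev 3: PC=7 idx=1 pred=T actual=T -> ctr[1]=3
Ev 4: PC=6 idx=0 pred=T actual=T -> ctr[0]=3
Ev 5: PC=6 idx=0 pred=T actual=N -> ctr[0]=2
Ev 6: PC=0 idx=0 pred=T actual=T -> ctr[0]=3
Ev 7: PC=1 idx=1 pred=T actual=N -> ctr[1]=2
Ev 8: PC=0 idx=0 pred=T actual=N -> ctr[0]=2
Ev 9: PC=0 idx=0 pred=T actual=N -> ctr[0]=1
Ev 10: PC=6 idx=0 pred=N actual=T -> ctr[0]=2
Ev 11: PC=0 idx=0 pred=T actual=T -> ctr[0]=3

Answer: 3 2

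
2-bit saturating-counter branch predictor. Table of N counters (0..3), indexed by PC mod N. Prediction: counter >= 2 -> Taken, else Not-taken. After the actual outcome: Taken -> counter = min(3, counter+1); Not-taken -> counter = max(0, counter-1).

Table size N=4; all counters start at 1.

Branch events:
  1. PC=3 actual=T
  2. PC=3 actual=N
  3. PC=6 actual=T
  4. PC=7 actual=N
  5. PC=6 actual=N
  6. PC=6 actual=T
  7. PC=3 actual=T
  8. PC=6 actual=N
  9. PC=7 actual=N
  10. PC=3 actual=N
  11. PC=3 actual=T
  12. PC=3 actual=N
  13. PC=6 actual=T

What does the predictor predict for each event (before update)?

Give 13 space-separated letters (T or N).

Answer: N T N N T N N T N N N N N

Derivation:
Ev 1: PC=3 idx=3 pred=N actual=T -> ctr[3]=2
Ev 2: PC=3 idx=3 pred=T actual=N -> ctr[3]=1
Ev 3: PC=6 idx=2 pred=N actual=T -> ctr[2]=2
Ev 4: PC=7 idx=3 pred=N actual=N -> ctr[3]=0
Ev 5: PC=6 idx=2 pred=T actual=N -> ctr[2]=1
Ev 6: PC=6 idx=2 pred=N actual=T -> ctr[2]=2
Ev 7: PC=3 idx=3 pred=N actual=T -> ctr[3]=1
Ev 8: PC=6 idx=2 pred=T actual=N -> ctr[2]=1
Ev 9: PC=7 idx=3 pred=N actual=N -> ctr[3]=0
Ev 10: PC=3 idx=3 pred=N actual=N -> ctr[3]=0
Ev 11: PC=3 idx=3 pred=N actual=T -> ctr[3]=1
Ev 12: PC=3 idx=3 pred=N actual=N -> ctr[3]=0
Ev 13: PC=6 idx=2 pred=N actual=T -> ctr[2]=2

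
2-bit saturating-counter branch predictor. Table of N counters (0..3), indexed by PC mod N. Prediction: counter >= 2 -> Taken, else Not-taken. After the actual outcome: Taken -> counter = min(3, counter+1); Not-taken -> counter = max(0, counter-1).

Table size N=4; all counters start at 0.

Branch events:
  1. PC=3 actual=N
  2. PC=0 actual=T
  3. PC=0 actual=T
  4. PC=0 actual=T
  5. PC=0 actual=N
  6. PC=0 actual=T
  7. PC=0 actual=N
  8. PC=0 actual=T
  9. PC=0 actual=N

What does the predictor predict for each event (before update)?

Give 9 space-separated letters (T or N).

Answer: N N N T T T T T T

Derivation:
Ev 1: PC=3 idx=3 pred=N actual=N -> ctr[3]=0
Ev 2: PC=0 idx=0 pred=N actual=T -> ctr[0]=1
Ev 3: PC=0 idx=0 pred=N actual=T -> ctr[0]=2
Ev 4: PC=0 idx=0 pred=T actual=T -> ctr[0]=3
Ev 5: PC=0 idx=0 pred=T actual=N -> ctr[0]=2
Ev 6: PC=0 idx=0 pred=T actual=T -> ctr[0]=3
Ev 7: PC=0 idx=0 pred=T actual=N -> ctr[0]=2
Ev 8: PC=0 idx=0 pred=T actual=T -> ctr[0]=3
Ev 9: PC=0 idx=0 pred=T actual=N -> ctr[0]=2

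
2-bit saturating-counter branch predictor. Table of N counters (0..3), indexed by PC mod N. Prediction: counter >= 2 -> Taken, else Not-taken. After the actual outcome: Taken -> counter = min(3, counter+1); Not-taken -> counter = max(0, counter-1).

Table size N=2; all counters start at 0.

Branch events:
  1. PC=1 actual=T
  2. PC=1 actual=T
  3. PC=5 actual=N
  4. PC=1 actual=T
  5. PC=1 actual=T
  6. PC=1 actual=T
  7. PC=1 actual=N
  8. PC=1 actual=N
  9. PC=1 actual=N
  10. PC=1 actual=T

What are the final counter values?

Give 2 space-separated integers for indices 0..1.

Answer: 0 1

Derivation:
Ev 1: PC=1 idx=1 pred=N actual=T -> ctr[1]=1
Ev 2: PC=1 idx=1 pred=N actual=T -> ctr[1]=2
Ev 3: PC=5 idx=1 pred=T actual=N -> ctr[1]=1
Ev 4: PC=1 idx=1 pred=N actual=T -> ctr[1]=2
Ev 5: PC=1 idx=1 pred=T actual=T -> ctr[1]=3
Ev 6: PC=1 idx=1 pred=T actual=T -> ctr[1]=3
Ev 7: PC=1 idx=1 pred=T actual=N -> ctr[1]=2
Ev 8: PC=1 idx=1 pred=T actual=N -> ctr[1]=1
Ev 9: PC=1 idx=1 pred=N actual=N -> ctr[1]=0
Ev 10: PC=1 idx=1 pred=N actual=T -> ctr[1]=1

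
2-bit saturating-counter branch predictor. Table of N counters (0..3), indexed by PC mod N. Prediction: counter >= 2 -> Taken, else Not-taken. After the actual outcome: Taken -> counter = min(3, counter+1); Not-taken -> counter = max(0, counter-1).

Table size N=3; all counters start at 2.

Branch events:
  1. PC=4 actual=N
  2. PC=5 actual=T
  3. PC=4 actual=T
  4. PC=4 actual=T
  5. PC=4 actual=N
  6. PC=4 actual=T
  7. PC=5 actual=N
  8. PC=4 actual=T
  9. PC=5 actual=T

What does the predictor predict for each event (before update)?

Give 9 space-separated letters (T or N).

Answer: T T N T T T T T T

Derivation:
Ev 1: PC=4 idx=1 pred=T actual=N -> ctr[1]=1
Ev 2: PC=5 idx=2 pred=T actual=T -> ctr[2]=3
Ev 3: PC=4 idx=1 pred=N actual=T -> ctr[1]=2
Ev 4: PC=4 idx=1 pred=T actual=T -> ctr[1]=3
Ev 5: PC=4 idx=1 pred=T actual=N -> ctr[1]=2
Ev 6: PC=4 idx=1 pred=T actual=T -> ctr[1]=3
Ev 7: PC=5 idx=2 pred=T actual=N -> ctr[2]=2
Ev 8: PC=4 idx=1 pred=T actual=T -> ctr[1]=3
Ev 9: PC=5 idx=2 pred=T actual=T -> ctr[2]=3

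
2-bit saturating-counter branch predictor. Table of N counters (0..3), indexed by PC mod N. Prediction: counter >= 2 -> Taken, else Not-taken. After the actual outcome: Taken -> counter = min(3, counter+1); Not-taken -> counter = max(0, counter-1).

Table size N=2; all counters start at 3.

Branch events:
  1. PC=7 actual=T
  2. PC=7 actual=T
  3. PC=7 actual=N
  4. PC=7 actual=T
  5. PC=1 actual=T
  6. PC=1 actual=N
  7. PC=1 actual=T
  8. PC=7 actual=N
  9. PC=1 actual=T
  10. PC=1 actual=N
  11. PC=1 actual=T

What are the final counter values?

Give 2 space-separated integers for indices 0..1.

Answer: 3 3

Derivation:
Ev 1: PC=7 idx=1 pred=T actual=T -> ctr[1]=3
Ev 2: PC=7 idx=1 pred=T actual=T -> ctr[1]=3
Ev 3: PC=7 idx=1 pred=T actual=N -> ctr[1]=2
Ev 4: PC=7 idx=1 pred=T actual=T -> ctr[1]=3
Ev 5: PC=1 idx=1 pred=T actual=T -> ctr[1]=3
Ev 6: PC=1 idx=1 pred=T actual=N -> ctr[1]=2
Ev 7: PC=1 idx=1 pred=T actual=T -> ctr[1]=3
Ev 8: PC=7 idx=1 pred=T actual=N -> ctr[1]=2
Ev 9: PC=1 idx=1 pred=T actual=T -> ctr[1]=3
Ev 10: PC=1 idx=1 pred=T actual=N -> ctr[1]=2
Ev 11: PC=1 idx=1 pred=T actual=T -> ctr[1]=3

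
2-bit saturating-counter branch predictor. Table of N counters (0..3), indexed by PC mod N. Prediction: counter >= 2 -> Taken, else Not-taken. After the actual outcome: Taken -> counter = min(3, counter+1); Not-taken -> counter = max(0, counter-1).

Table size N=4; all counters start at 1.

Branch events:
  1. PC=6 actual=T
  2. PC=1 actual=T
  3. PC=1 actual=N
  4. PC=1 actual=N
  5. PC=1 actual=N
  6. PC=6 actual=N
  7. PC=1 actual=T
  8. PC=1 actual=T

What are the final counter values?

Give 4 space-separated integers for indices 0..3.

Ev 1: PC=6 idx=2 pred=N actual=T -> ctr[2]=2
Ev 2: PC=1 idx=1 pred=N actual=T -> ctr[1]=2
Ev 3: PC=1 idx=1 pred=T actual=N -> ctr[1]=1
Ev 4: PC=1 idx=1 pred=N actual=N -> ctr[1]=0
Ev 5: PC=1 idx=1 pred=N actual=N -> ctr[1]=0
Ev 6: PC=6 idx=2 pred=T actual=N -> ctr[2]=1
Ev 7: PC=1 idx=1 pred=N actual=T -> ctr[1]=1
Ev 8: PC=1 idx=1 pred=N actual=T -> ctr[1]=2

Answer: 1 2 1 1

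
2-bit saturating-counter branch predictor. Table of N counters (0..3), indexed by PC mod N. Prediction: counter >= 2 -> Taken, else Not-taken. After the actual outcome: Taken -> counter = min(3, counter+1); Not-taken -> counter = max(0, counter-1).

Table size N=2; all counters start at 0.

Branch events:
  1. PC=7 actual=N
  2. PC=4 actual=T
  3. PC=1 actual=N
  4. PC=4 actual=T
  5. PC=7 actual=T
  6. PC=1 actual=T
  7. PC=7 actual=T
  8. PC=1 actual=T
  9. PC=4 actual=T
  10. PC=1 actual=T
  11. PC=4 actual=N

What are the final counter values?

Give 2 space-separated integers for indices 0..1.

Answer: 2 3

Derivation:
Ev 1: PC=7 idx=1 pred=N actual=N -> ctr[1]=0
Ev 2: PC=4 idx=0 pred=N actual=T -> ctr[0]=1
Ev 3: PC=1 idx=1 pred=N actual=N -> ctr[1]=0
Ev 4: PC=4 idx=0 pred=N actual=T -> ctr[0]=2
Ev 5: PC=7 idx=1 pred=N actual=T -> ctr[1]=1
Ev 6: PC=1 idx=1 pred=N actual=T -> ctr[1]=2
Ev 7: PC=7 idx=1 pred=T actual=T -> ctr[1]=3
Ev 8: PC=1 idx=1 pred=T actual=T -> ctr[1]=3
Ev 9: PC=4 idx=0 pred=T actual=T -> ctr[0]=3
Ev 10: PC=1 idx=1 pred=T actual=T -> ctr[1]=3
Ev 11: PC=4 idx=0 pred=T actual=N -> ctr[0]=2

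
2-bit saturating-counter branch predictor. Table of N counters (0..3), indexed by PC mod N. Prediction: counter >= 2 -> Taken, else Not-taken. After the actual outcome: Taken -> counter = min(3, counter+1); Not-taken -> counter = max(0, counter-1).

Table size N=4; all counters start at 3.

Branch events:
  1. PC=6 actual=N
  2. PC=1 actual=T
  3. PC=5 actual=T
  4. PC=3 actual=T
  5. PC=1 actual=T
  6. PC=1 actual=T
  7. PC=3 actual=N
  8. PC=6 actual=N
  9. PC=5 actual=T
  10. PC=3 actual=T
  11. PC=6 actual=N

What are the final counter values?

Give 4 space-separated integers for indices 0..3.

Ev 1: PC=6 idx=2 pred=T actual=N -> ctr[2]=2
Ev 2: PC=1 idx=1 pred=T actual=T -> ctr[1]=3
Ev 3: PC=5 idx=1 pred=T actual=T -> ctr[1]=3
Ev 4: PC=3 idx=3 pred=T actual=T -> ctr[3]=3
Ev 5: PC=1 idx=1 pred=T actual=T -> ctr[1]=3
Ev 6: PC=1 idx=1 pred=T actual=T -> ctr[1]=3
Ev 7: PC=3 idx=3 pred=T actual=N -> ctr[3]=2
Ev 8: PC=6 idx=2 pred=T actual=N -> ctr[2]=1
Ev 9: PC=5 idx=1 pred=T actual=T -> ctr[1]=3
Ev 10: PC=3 idx=3 pred=T actual=T -> ctr[3]=3
Ev 11: PC=6 idx=2 pred=N actual=N -> ctr[2]=0

Answer: 3 3 0 3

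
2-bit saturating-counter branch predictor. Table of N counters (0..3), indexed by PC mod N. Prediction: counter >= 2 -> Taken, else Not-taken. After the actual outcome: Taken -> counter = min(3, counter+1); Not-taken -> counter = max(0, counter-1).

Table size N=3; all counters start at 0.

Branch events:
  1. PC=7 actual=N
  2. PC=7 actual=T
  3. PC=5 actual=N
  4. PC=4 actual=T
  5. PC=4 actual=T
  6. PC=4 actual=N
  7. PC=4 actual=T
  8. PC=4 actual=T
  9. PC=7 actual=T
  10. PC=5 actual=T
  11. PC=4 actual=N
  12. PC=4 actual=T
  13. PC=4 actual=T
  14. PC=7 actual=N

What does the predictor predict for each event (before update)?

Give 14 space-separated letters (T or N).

Ev 1: PC=7 idx=1 pred=N actual=N -> ctr[1]=0
Ev 2: PC=7 idx=1 pred=N actual=T -> ctr[1]=1
Ev 3: PC=5 idx=2 pred=N actual=N -> ctr[2]=0
Ev 4: PC=4 idx=1 pred=N actual=T -> ctr[1]=2
Ev 5: PC=4 idx=1 pred=T actual=T -> ctr[1]=3
Ev 6: PC=4 idx=1 pred=T actual=N -> ctr[1]=2
Ev 7: PC=4 idx=1 pred=T actual=T -> ctr[1]=3
Ev 8: PC=4 idx=1 pred=T actual=T -> ctr[1]=3
Ev 9: PC=7 idx=1 pred=T actual=T -> ctr[1]=3
Ev 10: PC=5 idx=2 pred=N actual=T -> ctr[2]=1
Ev 11: PC=4 idx=1 pred=T actual=N -> ctr[1]=2
Ev 12: PC=4 idx=1 pred=T actual=T -> ctr[1]=3
Ev 13: PC=4 idx=1 pred=T actual=T -> ctr[1]=3
Ev 14: PC=7 idx=1 pred=T actual=N -> ctr[1]=2

Answer: N N N N T T T T T N T T T T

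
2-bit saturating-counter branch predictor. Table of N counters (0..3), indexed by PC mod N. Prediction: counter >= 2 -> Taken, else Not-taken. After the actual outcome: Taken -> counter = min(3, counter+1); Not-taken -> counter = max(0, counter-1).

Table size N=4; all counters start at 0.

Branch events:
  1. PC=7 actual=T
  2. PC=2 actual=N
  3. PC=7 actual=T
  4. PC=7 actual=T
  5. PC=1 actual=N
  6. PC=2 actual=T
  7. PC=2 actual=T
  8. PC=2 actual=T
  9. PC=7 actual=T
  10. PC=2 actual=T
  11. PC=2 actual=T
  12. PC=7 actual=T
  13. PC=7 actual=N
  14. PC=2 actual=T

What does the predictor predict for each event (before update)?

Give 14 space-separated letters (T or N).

Ev 1: PC=7 idx=3 pred=N actual=T -> ctr[3]=1
Ev 2: PC=2 idx=2 pred=N actual=N -> ctr[2]=0
Ev 3: PC=7 idx=3 pred=N actual=T -> ctr[3]=2
Ev 4: PC=7 idx=3 pred=T actual=T -> ctr[3]=3
Ev 5: PC=1 idx=1 pred=N actual=N -> ctr[1]=0
Ev 6: PC=2 idx=2 pred=N actual=T -> ctr[2]=1
Ev 7: PC=2 idx=2 pred=N actual=T -> ctr[2]=2
Ev 8: PC=2 idx=2 pred=T actual=T -> ctr[2]=3
Ev 9: PC=7 idx=3 pred=T actual=T -> ctr[3]=3
Ev 10: PC=2 idx=2 pred=T actual=T -> ctr[2]=3
Ev 11: PC=2 idx=2 pred=T actual=T -> ctr[2]=3
Ev 12: PC=7 idx=3 pred=T actual=T -> ctr[3]=3
Ev 13: PC=7 idx=3 pred=T actual=N -> ctr[3]=2
Ev 14: PC=2 idx=2 pred=T actual=T -> ctr[2]=3

Answer: N N N T N N N T T T T T T T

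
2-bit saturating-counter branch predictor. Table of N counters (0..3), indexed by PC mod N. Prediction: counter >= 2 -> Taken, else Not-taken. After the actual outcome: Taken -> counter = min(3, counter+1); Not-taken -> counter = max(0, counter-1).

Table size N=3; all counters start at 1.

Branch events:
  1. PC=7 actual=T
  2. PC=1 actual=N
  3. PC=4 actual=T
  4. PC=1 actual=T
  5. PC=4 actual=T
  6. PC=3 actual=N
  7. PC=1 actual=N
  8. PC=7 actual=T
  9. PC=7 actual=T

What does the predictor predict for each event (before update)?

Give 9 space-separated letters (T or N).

Answer: N T N T T N T T T

Derivation:
Ev 1: PC=7 idx=1 pred=N actual=T -> ctr[1]=2
Ev 2: PC=1 idx=1 pred=T actual=N -> ctr[1]=1
Ev 3: PC=4 idx=1 pred=N actual=T -> ctr[1]=2
Ev 4: PC=1 idx=1 pred=T actual=T -> ctr[1]=3
Ev 5: PC=4 idx=1 pred=T actual=T -> ctr[1]=3
Ev 6: PC=3 idx=0 pred=N actual=N -> ctr[0]=0
Ev 7: PC=1 idx=1 pred=T actual=N -> ctr[1]=2
Ev 8: PC=7 idx=1 pred=T actual=T -> ctr[1]=3
Ev 9: PC=7 idx=1 pred=T actual=T -> ctr[1]=3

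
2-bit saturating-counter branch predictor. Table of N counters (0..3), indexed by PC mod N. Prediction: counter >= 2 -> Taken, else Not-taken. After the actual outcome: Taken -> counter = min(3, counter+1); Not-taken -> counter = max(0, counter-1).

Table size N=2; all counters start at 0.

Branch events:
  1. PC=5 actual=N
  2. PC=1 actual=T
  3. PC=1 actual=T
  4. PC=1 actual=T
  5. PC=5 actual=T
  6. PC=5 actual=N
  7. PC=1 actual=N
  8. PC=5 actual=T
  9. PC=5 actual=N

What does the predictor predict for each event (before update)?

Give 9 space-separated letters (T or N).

Ev 1: PC=5 idx=1 pred=N actual=N -> ctr[1]=0
Ev 2: PC=1 idx=1 pred=N actual=T -> ctr[1]=1
Ev 3: PC=1 idx=1 pred=N actual=T -> ctr[1]=2
Ev 4: PC=1 idx=1 pred=T actual=T -> ctr[1]=3
Ev 5: PC=5 idx=1 pred=T actual=T -> ctr[1]=3
Ev 6: PC=5 idx=1 pred=T actual=N -> ctr[1]=2
Ev 7: PC=1 idx=1 pred=T actual=N -> ctr[1]=1
Ev 8: PC=5 idx=1 pred=N actual=T -> ctr[1]=2
Ev 9: PC=5 idx=1 pred=T actual=N -> ctr[1]=1

Answer: N N N T T T T N T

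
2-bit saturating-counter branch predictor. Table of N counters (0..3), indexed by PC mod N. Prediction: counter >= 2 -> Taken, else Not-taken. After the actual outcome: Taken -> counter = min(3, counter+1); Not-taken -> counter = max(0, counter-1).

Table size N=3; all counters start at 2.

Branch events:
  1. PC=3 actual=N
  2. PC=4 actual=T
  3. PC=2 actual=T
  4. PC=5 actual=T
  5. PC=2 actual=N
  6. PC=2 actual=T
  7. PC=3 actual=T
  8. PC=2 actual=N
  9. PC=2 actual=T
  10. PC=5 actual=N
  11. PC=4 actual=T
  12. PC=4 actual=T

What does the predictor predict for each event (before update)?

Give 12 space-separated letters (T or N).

Answer: T T T T T T N T T T T T

Derivation:
Ev 1: PC=3 idx=0 pred=T actual=N -> ctr[0]=1
Ev 2: PC=4 idx=1 pred=T actual=T -> ctr[1]=3
Ev 3: PC=2 idx=2 pred=T actual=T -> ctr[2]=3
Ev 4: PC=5 idx=2 pred=T actual=T -> ctr[2]=3
Ev 5: PC=2 idx=2 pred=T actual=N -> ctr[2]=2
Ev 6: PC=2 idx=2 pred=T actual=T -> ctr[2]=3
Ev 7: PC=3 idx=0 pred=N actual=T -> ctr[0]=2
Ev 8: PC=2 idx=2 pred=T actual=N -> ctr[2]=2
Ev 9: PC=2 idx=2 pred=T actual=T -> ctr[2]=3
Ev 10: PC=5 idx=2 pred=T actual=N -> ctr[2]=2
Ev 11: PC=4 idx=1 pred=T actual=T -> ctr[1]=3
Ev 12: PC=4 idx=1 pred=T actual=T -> ctr[1]=3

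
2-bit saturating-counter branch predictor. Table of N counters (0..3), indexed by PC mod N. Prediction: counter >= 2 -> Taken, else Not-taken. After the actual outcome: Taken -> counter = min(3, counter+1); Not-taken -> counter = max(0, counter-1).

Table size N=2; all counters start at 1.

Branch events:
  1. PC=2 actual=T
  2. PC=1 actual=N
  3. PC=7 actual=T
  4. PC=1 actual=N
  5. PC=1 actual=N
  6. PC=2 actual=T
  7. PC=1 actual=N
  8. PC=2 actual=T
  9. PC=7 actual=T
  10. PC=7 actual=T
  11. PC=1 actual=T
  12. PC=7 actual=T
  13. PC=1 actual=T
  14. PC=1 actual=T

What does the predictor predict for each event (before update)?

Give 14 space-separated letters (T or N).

Answer: N N N N N T N T N N T T T T

Derivation:
Ev 1: PC=2 idx=0 pred=N actual=T -> ctr[0]=2
Ev 2: PC=1 idx=1 pred=N actual=N -> ctr[1]=0
Ev 3: PC=7 idx=1 pred=N actual=T -> ctr[1]=1
Ev 4: PC=1 idx=1 pred=N actual=N -> ctr[1]=0
Ev 5: PC=1 idx=1 pred=N actual=N -> ctr[1]=0
Ev 6: PC=2 idx=0 pred=T actual=T -> ctr[0]=3
Ev 7: PC=1 idx=1 pred=N actual=N -> ctr[1]=0
Ev 8: PC=2 idx=0 pred=T actual=T -> ctr[0]=3
Ev 9: PC=7 idx=1 pred=N actual=T -> ctr[1]=1
Ev 10: PC=7 idx=1 pred=N actual=T -> ctr[1]=2
Ev 11: PC=1 idx=1 pred=T actual=T -> ctr[1]=3
Ev 12: PC=7 idx=1 pred=T actual=T -> ctr[1]=3
Ev 13: PC=1 idx=1 pred=T actual=T -> ctr[1]=3
Ev 14: PC=1 idx=1 pred=T actual=T -> ctr[1]=3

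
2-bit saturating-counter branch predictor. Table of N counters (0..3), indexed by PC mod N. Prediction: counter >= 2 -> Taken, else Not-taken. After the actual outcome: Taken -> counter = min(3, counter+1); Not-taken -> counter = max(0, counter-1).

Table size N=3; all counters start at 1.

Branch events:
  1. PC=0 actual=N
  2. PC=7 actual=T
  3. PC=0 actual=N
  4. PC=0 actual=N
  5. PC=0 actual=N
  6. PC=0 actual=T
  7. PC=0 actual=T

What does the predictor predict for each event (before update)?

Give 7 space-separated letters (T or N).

Answer: N N N N N N N

Derivation:
Ev 1: PC=0 idx=0 pred=N actual=N -> ctr[0]=0
Ev 2: PC=7 idx=1 pred=N actual=T -> ctr[1]=2
Ev 3: PC=0 idx=0 pred=N actual=N -> ctr[0]=0
Ev 4: PC=0 idx=0 pred=N actual=N -> ctr[0]=0
Ev 5: PC=0 idx=0 pred=N actual=N -> ctr[0]=0
Ev 6: PC=0 idx=0 pred=N actual=T -> ctr[0]=1
Ev 7: PC=0 idx=0 pred=N actual=T -> ctr[0]=2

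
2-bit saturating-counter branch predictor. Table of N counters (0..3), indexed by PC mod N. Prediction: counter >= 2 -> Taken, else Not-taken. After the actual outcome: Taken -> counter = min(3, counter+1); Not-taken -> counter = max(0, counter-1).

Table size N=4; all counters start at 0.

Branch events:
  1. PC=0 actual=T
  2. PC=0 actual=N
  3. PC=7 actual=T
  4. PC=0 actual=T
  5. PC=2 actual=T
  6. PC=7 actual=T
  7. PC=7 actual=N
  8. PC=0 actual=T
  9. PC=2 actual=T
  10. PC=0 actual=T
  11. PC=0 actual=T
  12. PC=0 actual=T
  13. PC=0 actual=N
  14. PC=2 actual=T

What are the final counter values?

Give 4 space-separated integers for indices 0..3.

Answer: 2 0 3 1

Derivation:
Ev 1: PC=0 idx=0 pred=N actual=T -> ctr[0]=1
Ev 2: PC=0 idx=0 pred=N actual=N -> ctr[0]=0
Ev 3: PC=7 idx=3 pred=N actual=T -> ctr[3]=1
Ev 4: PC=0 idx=0 pred=N actual=T -> ctr[0]=1
Ev 5: PC=2 idx=2 pred=N actual=T -> ctr[2]=1
Ev 6: PC=7 idx=3 pred=N actual=T -> ctr[3]=2
Ev 7: PC=7 idx=3 pred=T actual=N -> ctr[3]=1
Ev 8: PC=0 idx=0 pred=N actual=T -> ctr[0]=2
Ev 9: PC=2 idx=2 pred=N actual=T -> ctr[2]=2
Ev 10: PC=0 idx=0 pred=T actual=T -> ctr[0]=3
Ev 11: PC=0 idx=0 pred=T actual=T -> ctr[0]=3
Ev 12: PC=0 idx=0 pred=T actual=T -> ctr[0]=3
Ev 13: PC=0 idx=0 pred=T actual=N -> ctr[0]=2
Ev 14: PC=2 idx=2 pred=T actual=T -> ctr[2]=3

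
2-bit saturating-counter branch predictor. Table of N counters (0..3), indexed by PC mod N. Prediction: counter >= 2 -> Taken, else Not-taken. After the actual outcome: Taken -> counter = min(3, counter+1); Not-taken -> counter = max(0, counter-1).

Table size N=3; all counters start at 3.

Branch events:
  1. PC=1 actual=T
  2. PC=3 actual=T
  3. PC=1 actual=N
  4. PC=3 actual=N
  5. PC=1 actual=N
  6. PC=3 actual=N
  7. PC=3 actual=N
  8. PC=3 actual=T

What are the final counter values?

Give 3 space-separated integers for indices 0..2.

Answer: 1 1 3

Derivation:
Ev 1: PC=1 idx=1 pred=T actual=T -> ctr[1]=3
Ev 2: PC=3 idx=0 pred=T actual=T -> ctr[0]=3
Ev 3: PC=1 idx=1 pred=T actual=N -> ctr[1]=2
Ev 4: PC=3 idx=0 pred=T actual=N -> ctr[0]=2
Ev 5: PC=1 idx=1 pred=T actual=N -> ctr[1]=1
Ev 6: PC=3 idx=0 pred=T actual=N -> ctr[0]=1
Ev 7: PC=3 idx=0 pred=N actual=N -> ctr[0]=0
Ev 8: PC=3 idx=0 pred=N actual=T -> ctr[0]=1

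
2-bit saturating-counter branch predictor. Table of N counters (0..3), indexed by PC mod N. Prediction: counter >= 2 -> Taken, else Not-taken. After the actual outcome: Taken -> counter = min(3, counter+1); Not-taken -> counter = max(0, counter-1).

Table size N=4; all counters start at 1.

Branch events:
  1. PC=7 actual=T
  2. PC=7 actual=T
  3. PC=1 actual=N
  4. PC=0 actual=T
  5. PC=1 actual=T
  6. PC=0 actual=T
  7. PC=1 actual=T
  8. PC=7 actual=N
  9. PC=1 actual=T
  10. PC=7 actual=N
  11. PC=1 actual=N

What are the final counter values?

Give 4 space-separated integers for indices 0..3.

Answer: 3 2 1 1

Derivation:
Ev 1: PC=7 idx=3 pred=N actual=T -> ctr[3]=2
Ev 2: PC=7 idx=3 pred=T actual=T -> ctr[3]=3
Ev 3: PC=1 idx=1 pred=N actual=N -> ctr[1]=0
Ev 4: PC=0 idx=0 pred=N actual=T -> ctr[0]=2
Ev 5: PC=1 idx=1 pred=N actual=T -> ctr[1]=1
Ev 6: PC=0 idx=0 pred=T actual=T -> ctr[0]=3
Ev 7: PC=1 idx=1 pred=N actual=T -> ctr[1]=2
Ev 8: PC=7 idx=3 pred=T actual=N -> ctr[3]=2
Ev 9: PC=1 idx=1 pred=T actual=T -> ctr[1]=3
Ev 10: PC=7 idx=3 pred=T actual=N -> ctr[3]=1
Ev 11: PC=1 idx=1 pred=T actual=N -> ctr[1]=2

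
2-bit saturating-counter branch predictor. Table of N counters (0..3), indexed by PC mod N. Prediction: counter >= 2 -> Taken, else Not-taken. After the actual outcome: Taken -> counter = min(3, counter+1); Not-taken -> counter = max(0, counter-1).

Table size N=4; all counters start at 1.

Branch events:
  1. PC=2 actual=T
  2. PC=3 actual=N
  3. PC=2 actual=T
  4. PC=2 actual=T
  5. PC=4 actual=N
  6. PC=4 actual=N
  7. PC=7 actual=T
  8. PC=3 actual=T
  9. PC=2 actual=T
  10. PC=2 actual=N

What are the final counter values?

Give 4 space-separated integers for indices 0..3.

Ev 1: PC=2 idx=2 pred=N actual=T -> ctr[2]=2
Ev 2: PC=3 idx=3 pred=N actual=N -> ctr[3]=0
Ev 3: PC=2 idx=2 pred=T actual=T -> ctr[2]=3
Ev 4: PC=2 idx=2 pred=T actual=T -> ctr[2]=3
Ev 5: PC=4 idx=0 pred=N actual=N -> ctr[0]=0
Ev 6: PC=4 idx=0 pred=N actual=N -> ctr[0]=0
Ev 7: PC=7 idx=3 pred=N actual=T -> ctr[3]=1
Ev 8: PC=3 idx=3 pred=N actual=T -> ctr[3]=2
Ev 9: PC=2 idx=2 pred=T actual=T -> ctr[2]=3
Ev 10: PC=2 idx=2 pred=T actual=N -> ctr[2]=2

Answer: 0 1 2 2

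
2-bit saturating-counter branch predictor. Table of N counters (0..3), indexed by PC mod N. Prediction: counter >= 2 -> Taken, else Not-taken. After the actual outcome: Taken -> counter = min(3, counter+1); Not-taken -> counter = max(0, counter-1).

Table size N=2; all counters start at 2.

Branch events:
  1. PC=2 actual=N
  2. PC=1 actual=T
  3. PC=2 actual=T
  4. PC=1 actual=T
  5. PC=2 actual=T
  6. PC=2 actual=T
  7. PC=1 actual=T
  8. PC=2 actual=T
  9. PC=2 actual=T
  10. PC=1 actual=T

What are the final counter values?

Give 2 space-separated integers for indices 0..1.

Answer: 3 3

Derivation:
Ev 1: PC=2 idx=0 pred=T actual=N -> ctr[0]=1
Ev 2: PC=1 idx=1 pred=T actual=T -> ctr[1]=3
Ev 3: PC=2 idx=0 pred=N actual=T -> ctr[0]=2
Ev 4: PC=1 idx=1 pred=T actual=T -> ctr[1]=3
Ev 5: PC=2 idx=0 pred=T actual=T -> ctr[0]=3
Ev 6: PC=2 idx=0 pred=T actual=T -> ctr[0]=3
Ev 7: PC=1 idx=1 pred=T actual=T -> ctr[1]=3
Ev 8: PC=2 idx=0 pred=T actual=T -> ctr[0]=3
Ev 9: PC=2 idx=0 pred=T actual=T -> ctr[0]=3
Ev 10: PC=1 idx=1 pred=T actual=T -> ctr[1]=3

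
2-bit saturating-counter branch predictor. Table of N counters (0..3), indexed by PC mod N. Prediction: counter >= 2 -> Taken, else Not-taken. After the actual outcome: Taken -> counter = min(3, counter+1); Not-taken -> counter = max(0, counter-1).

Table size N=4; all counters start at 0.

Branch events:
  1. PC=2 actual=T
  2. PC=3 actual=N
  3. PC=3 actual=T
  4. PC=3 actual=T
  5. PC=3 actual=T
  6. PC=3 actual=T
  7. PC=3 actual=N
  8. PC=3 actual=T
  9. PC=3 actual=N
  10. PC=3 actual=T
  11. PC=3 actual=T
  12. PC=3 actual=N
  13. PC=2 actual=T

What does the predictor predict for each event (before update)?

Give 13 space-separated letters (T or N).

Ev 1: PC=2 idx=2 pred=N actual=T -> ctr[2]=1
Ev 2: PC=3 idx=3 pred=N actual=N -> ctr[3]=0
Ev 3: PC=3 idx=3 pred=N actual=T -> ctr[3]=1
Ev 4: PC=3 idx=3 pred=N actual=T -> ctr[3]=2
Ev 5: PC=3 idx=3 pred=T actual=T -> ctr[3]=3
Ev 6: PC=3 idx=3 pred=T actual=T -> ctr[3]=3
Ev 7: PC=3 idx=3 pred=T actual=N -> ctr[3]=2
Ev 8: PC=3 idx=3 pred=T actual=T -> ctr[3]=3
Ev 9: PC=3 idx=3 pred=T actual=N -> ctr[3]=2
Ev 10: PC=3 idx=3 pred=T actual=T -> ctr[3]=3
Ev 11: PC=3 idx=3 pred=T actual=T -> ctr[3]=3
Ev 12: PC=3 idx=3 pred=T actual=N -> ctr[3]=2
Ev 13: PC=2 idx=2 pred=N actual=T -> ctr[2]=2

Answer: N N N N T T T T T T T T N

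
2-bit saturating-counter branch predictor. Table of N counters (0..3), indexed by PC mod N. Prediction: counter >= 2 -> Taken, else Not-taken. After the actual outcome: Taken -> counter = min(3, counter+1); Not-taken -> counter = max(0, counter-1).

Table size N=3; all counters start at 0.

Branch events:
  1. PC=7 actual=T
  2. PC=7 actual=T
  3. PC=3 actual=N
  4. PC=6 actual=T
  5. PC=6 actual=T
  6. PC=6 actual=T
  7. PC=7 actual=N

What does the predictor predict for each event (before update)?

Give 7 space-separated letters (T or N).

Answer: N N N N N T T

Derivation:
Ev 1: PC=7 idx=1 pred=N actual=T -> ctr[1]=1
Ev 2: PC=7 idx=1 pred=N actual=T -> ctr[1]=2
Ev 3: PC=3 idx=0 pred=N actual=N -> ctr[0]=0
Ev 4: PC=6 idx=0 pred=N actual=T -> ctr[0]=1
Ev 5: PC=6 idx=0 pred=N actual=T -> ctr[0]=2
Ev 6: PC=6 idx=0 pred=T actual=T -> ctr[0]=3
Ev 7: PC=7 idx=1 pred=T actual=N -> ctr[1]=1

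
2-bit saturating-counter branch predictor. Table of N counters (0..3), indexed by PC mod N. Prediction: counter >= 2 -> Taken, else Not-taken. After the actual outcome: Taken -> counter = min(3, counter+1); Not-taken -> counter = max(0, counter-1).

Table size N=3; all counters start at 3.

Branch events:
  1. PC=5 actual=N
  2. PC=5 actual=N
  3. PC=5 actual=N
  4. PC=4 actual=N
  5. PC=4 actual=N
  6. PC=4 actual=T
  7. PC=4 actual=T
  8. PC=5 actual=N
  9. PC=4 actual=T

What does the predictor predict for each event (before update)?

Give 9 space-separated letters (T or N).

Ev 1: PC=5 idx=2 pred=T actual=N -> ctr[2]=2
Ev 2: PC=5 idx=2 pred=T actual=N -> ctr[2]=1
Ev 3: PC=5 idx=2 pred=N actual=N -> ctr[2]=0
Ev 4: PC=4 idx=1 pred=T actual=N -> ctr[1]=2
Ev 5: PC=4 idx=1 pred=T actual=N -> ctr[1]=1
Ev 6: PC=4 idx=1 pred=N actual=T -> ctr[1]=2
Ev 7: PC=4 idx=1 pred=T actual=T -> ctr[1]=3
Ev 8: PC=5 idx=2 pred=N actual=N -> ctr[2]=0
Ev 9: PC=4 idx=1 pred=T actual=T -> ctr[1]=3

Answer: T T N T T N T N T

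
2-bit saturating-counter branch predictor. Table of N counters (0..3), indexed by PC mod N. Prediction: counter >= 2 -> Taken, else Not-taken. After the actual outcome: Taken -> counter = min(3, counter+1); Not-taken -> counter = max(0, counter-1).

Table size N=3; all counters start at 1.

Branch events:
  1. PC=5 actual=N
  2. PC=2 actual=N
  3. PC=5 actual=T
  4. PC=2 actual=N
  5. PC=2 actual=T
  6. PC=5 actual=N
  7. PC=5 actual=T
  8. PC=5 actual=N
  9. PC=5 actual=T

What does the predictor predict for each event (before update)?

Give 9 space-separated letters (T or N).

Ev 1: PC=5 idx=2 pred=N actual=N -> ctr[2]=0
Ev 2: PC=2 idx=2 pred=N actual=N -> ctr[2]=0
Ev 3: PC=5 idx=2 pred=N actual=T -> ctr[2]=1
Ev 4: PC=2 idx=2 pred=N actual=N -> ctr[2]=0
Ev 5: PC=2 idx=2 pred=N actual=T -> ctr[2]=1
Ev 6: PC=5 idx=2 pred=N actual=N -> ctr[2]=0
Ev 7: PC=5 idx=2 pred=N actual=T -> ctr[2]=1
Ev 8: PC=5 idx=2 pred=N actual=N -> ctr[2]=0
Ev 9: PC=5 idx=2 pred=N actual=T -> ctr[2]=1

Answer: N N N N N N N N N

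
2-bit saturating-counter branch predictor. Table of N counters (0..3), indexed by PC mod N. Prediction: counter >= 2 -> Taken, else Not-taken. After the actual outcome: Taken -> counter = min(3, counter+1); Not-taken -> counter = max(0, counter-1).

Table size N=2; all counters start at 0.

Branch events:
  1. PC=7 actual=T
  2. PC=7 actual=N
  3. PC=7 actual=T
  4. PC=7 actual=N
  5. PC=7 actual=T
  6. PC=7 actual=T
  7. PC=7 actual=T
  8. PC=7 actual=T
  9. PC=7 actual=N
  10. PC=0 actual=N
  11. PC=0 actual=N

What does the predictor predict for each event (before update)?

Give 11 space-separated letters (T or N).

Ev 1: PC=7 idx=1 pred=N actual=T -> ctr[1]=1
Ev 2: PC=7 idx=1 pred=N actual=N -> ctr[1]=0
Ev 3: PC=7 idx=1 pred=N actual=T -> ctr[1]=1
Ev 4: PC=7 idx=1 pred=N actual=N -> ctr[1]=0
Ev 5: PC=7 idx=1 pred=N actual=T -> ctr[1]=1
Ev 6: PC=7 idx=1 pred=N actual=T -> ctr[1]=2
Ev 7: PC=7 idx=1 pred=T actual=T -> ctr[1]=3
Ev 8: PC=7 idx=1 pred=T actual=T -> ctr[1]=3
Ev 9: PC=7 idx=1 pred=T actual=N -> ctr[1]=2
Ev 10: PC=0 idx=0 pred=N actual=N -> ctr[0]=0
Ev 11: PC=0 idx=0 pred=N actual=N -> ctr[0]=0

Answer: N N N N N N T T T N N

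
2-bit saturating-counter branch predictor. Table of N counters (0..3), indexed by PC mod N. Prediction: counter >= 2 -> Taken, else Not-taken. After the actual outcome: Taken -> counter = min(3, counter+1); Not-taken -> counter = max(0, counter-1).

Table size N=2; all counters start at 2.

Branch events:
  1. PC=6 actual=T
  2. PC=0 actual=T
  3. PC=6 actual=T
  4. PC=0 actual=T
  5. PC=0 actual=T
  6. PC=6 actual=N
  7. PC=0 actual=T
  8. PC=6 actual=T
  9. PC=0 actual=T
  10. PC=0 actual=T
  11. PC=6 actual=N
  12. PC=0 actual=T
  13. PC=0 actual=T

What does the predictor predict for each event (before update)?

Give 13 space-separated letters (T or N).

Answer: T T T T T T T T T T T T T

Derivation:
Ev 1: PC=6 idx=0 pred=T actual=T -> ctr[0]=3
Ev 2: PC=0 idx=0 pred=T actual=T -> ctr[0]=3
Ev 3: PC=6 idx=0 pred=T actual=T -> ctr[0]=3
Ev 4: PC=0 idx=0 pred=T actual=T -> ctr[0]=3
Ev 5: PC=0 idx=0 pred=T actual=T -> ctr[0]=3
Ev 6: PC=6 idx=0 pred=T actual=N -> ctr[0]=2
Ev 7: PC=0 idx=0 pred=T actual=T -> ctr[0]=3
Ev 8: PC=6 idx=0 pred=T actual=T -> ctr[0]=3
Ev 9: PC=0 idx=0 pred=T actual=T -> ctr[0]=3
Ev 10: PC=0 idx=0 pred=T actual=T -> ctr[0]=3
Ev 11: PC=6 idx=0 pred=T actual=N -> ctr[0]=2
Ev 12: PC=0 idx=0 pred=T actual=T -> ctr[0]=3
Ev 13: PC=0 idx=0 pred=T actual=T -> ctr[0]=3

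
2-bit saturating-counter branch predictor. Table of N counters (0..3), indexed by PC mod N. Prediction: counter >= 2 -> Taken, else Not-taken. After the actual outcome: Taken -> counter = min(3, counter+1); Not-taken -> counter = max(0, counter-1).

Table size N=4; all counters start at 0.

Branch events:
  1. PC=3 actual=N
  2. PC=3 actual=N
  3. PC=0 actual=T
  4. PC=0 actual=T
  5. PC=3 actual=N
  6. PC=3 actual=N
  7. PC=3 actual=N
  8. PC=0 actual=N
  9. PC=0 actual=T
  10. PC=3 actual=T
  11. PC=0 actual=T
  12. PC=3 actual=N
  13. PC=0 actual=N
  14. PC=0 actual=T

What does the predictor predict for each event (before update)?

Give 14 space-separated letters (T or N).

Answer: N N N N N N N T N N T N T T

Derivation:
Ev 1: PC=3 idx=3 pred=N actual=N -> ctr[3]=0
Ev 2: PC=3 idx=3 pred=N actual=N -> ctr[3]=0
Ev 3: PC=0 idx=0 pred=N actual=T -> ctr[0]=1
Ev 4: PC=0 idx=0 pred=N actual=T -> ctr[0]=2
Ev 5: PC=3 idx=3 pred=N actual=N -> ctr[3]=0
Ev 6: PC=3 idx=3 pred=N actual=N -> ctr[3]=0
Ev 7: PC=3 idx=3 pred=N actual=N -> ctr[3]=0
Ev 8: PC=0 idx=0 pred=T actual=N -> ctr[0]=1
Ev 9: PC=0 idx=0 pred=N actual=T -> ctr[0]=2
Ev 10: PC=3 idx=3 pred=N actual=T -> ctr[3]=1
Ev 11: PC=0 idx=0 pred=T actual=T -> ctr[0]=3
Ev 12: PC=3 idx=3 pred=N actual=N -> ctr[3]=0
Ev 13: PC=0 idx=0 pred=T actual=N -> ctr[0]=2
Ev 14: PC=0 idx=0 pred=T actual=T -> ctr[0]=3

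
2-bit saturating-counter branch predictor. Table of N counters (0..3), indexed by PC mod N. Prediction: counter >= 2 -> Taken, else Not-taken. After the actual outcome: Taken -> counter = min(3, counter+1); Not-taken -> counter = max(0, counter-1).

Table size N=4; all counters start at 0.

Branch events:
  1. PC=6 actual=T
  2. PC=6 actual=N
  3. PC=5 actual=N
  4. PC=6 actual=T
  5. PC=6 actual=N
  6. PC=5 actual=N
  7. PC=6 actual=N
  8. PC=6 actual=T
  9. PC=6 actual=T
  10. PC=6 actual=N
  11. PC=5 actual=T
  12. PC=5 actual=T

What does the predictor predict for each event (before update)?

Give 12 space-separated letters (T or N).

Answer: N N N N N N N N N T N N

Derivation:
Ev 1: PC=6 idx=2 pred=N actual=T -> ctr[2]=1
Ev 2: PC=6 idx=2 pred=N actual=N -> ctr[2]=0
Ev 3: PC=5 idx=1 pred=N actual=N -> ctr[1]=0
Ev 4: PC=6 idx=2 pred=N actual=T -> ctr[2]=1
Ev 5: PC=6 idx=2 pred=N actual=N -> ctr[2]=0
Ev 6: PC=5 idx=1 pred=N actual=N -> ctr[1]=0
Ev 7: PC=6 idx=2 pred=N actual=N -> ctr[2]=0
Ev 8: PC=6 idx=2 pred=N actual=T -> ctr[2]=1
Ev 9: PC=6 idx=2 pred=N actual=T -> ctr[2]=2
Ev 10: PC=6 idx=2 pred=T actual=N -> ctr[2]=1
Ev 11: PC=5 idx=1 pred=N actual=T -> ctr[1]=1
Ev 12: PC=5 idx=1 pred=N actual=T -> ctr[1]=2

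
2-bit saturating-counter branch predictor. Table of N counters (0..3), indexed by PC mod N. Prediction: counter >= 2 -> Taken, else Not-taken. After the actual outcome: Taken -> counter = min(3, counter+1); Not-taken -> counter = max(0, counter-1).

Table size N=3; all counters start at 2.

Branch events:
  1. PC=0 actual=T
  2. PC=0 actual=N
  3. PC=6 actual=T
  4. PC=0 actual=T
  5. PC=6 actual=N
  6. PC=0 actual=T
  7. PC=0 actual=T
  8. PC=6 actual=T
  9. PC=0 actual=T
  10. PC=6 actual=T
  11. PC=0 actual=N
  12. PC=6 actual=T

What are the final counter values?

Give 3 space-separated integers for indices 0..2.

Answer: 3 2 2

Derivation:
Ev 1: PC=0 idx=0 pred=T actual=T -> ctr[0]=3
Ev 2: PC=0 idx=0 pred=T actual=N -> ctr[0]=2
Ev 3: PC=6 idx=0 pred=T actual=T -> ctr[0]=3
Ev 4: PC=0 idx=0 pred=T actual=T -> ctr[0]=3
Ev 5: PC=6 idx=0 pred=T actual=N -> ctr[0]=2
Ev 6: PC=0 idx=0 pred=T actual=T -> ctr[0]=3
Ev 7: PC=0 idx=0 pred=T actual=T -> ctr[0]=3
Ev 8: PC=6 idx=0 pred=T actual=T -> ctr[0]=3
Ev 9: PC=0 idx=0 pred=T actual=T -> ctr[0]=3
Ev 10: PC=6 idx=0 pred=T actual=T -> ctr[0]=3
Ev 11: PC=0 idx=0 pred=T actual=N -> ctr[0]=2
Ev 12: PC=6 idx=0 pred=T actual=T -> ctr[0]=3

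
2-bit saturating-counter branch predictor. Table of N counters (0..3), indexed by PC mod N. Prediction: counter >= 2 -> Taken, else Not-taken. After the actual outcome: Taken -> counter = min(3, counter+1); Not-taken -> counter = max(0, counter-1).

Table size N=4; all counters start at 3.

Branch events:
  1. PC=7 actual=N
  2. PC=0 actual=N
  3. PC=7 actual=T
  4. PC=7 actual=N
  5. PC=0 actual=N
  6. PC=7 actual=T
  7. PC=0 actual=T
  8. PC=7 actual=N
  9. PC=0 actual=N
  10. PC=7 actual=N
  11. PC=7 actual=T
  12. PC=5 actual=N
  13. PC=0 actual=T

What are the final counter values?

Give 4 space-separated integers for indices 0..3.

Answer: 2 2 3 2

Derivation:
Ev 1: PC=7 idx=3 pred=T actual=N -> ctr[3]=2
Ev 2: PC=0 idx=0 pred=T actual=N -> ctr[0]=2
Ev 3: PC=7 idx=3 pred=T actual=T -> ctr[3]=3
Ev 4: PC=7 idx=3 pred=T actual=N -> ctr[3]=2
Ev 5: PC=0 idx=0 pred=T actual=N -> ctr[0]=1
Ev 6: PC=7 idx=3 pred=T actual=T -> ctr[3]=3
Ev 7: PC=0 idx=0 pred=N actual=T -> ctr[0]=2
Ev 8: PC=7 idx=3 pred=T actual=N -> ctr[3]=2
Ev 9: PC=0 idx=0 pred=T actual=N -> ctr[0]=1
Ev 10: PC=7 idx=3 pred=T actual=N -> ctr[3]=1
Ev 11: PC=7 idx=3 pred=N actual=T -> ctr[3]=2
Ev 12: PC=5 idx=1 pred=T actual=N -> ctr[1]=2
Ev 13: PC=0 idx=0 pred=N actual=T -> ctr[0]=2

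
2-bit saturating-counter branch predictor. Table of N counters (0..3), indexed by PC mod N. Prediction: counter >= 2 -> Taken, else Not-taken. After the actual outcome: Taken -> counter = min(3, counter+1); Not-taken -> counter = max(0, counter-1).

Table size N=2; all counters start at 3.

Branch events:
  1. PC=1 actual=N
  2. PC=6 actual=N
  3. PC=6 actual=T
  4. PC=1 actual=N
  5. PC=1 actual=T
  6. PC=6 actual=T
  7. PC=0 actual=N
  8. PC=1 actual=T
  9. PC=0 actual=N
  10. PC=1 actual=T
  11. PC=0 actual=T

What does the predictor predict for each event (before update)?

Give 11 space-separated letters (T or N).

Ev 1: PC=1 idx=1 pred=T actual=N -> ctr[1]=2
Ev 2: PC=6 idx=0 pred=T actual=N -> ctr[0]=2
Ev 3: PC=6 idx=0 pred=T actual=T -> ctr[0]=3
Ev 4: PC=1 idx=1 pred=T actual=N -> ctr[1]=1
Ev 5: PC=1 idx=1 pred=N actual=T -> ctr[1]=2
Ev 6: PC=6 idx=0 pred=T actual=T -> ctr[0]=3
Ev 7: PC=0 idx=0 pred=T actual=N -> ctr[0]=2
Ev 8: PC=1 idx=1 pred=T actual=T -> ctr[1]=3
Ev 9: PC=0 idx=0 pred=T actual=N -> ctr[0]=1
Ev 10: PC=1 idx=1 pred=T actual=T -> ctr[1]=3
Ev 11: PC=0 idx=0 pred=N actual=T -> ctr[0]=2

Answer: T T T T N T T T T T N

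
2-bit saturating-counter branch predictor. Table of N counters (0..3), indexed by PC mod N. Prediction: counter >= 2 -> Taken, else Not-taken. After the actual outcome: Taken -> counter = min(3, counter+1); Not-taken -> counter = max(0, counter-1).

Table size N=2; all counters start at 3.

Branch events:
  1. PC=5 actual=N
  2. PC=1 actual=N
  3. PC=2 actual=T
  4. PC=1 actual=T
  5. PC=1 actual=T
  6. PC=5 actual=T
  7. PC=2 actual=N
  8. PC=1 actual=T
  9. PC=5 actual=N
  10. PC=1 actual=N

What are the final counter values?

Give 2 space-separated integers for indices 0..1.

Ev 1: PC=5 idx=1 pred=T actual=N -> ctr[1]=2
Ev 2: PC=1 idx=1 pred=T actual=N -> ctr[1]=1
Ev 3: PC=2 idx=0 pred=T actual=T -> ctr[0]=3
Ev 4: PC=1 idx=1 pred=N actual=T -> ctr[1]=2
Ev 5: PC=1 idx=1 pred=T actual=T -> ctr[1]=3
Ev 6: PC=5 idx=1 pred=T actual=T -> ctr[1]=3
Ev 7: PC=2 idx=0 pred=T actual=N -> ctr[0]=2
Ev 8: PC=1 idx=1 pred=T actual=T -> ctr[1]=3
Ev 9: PC=5 idx=1 pred=T actual=N -> ctr[1]=2
Ev 10: PC=1 idx=1 pred=T actual=N -> ctr[1]=1

Answer: 2 1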